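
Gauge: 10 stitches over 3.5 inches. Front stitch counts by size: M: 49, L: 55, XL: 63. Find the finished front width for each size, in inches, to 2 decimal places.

10/3.5 = 2.857 sts per in.
M: 49 / 2.857 = 17.150 → 17.15 in.
L: 55 / 2.857 = 19.250 → 19.25 in.
XL: 63 / 2.857 = 22.050 → 22.05 in.

M 17.15 inches; L 19.25 inches; XL 22.05 inches.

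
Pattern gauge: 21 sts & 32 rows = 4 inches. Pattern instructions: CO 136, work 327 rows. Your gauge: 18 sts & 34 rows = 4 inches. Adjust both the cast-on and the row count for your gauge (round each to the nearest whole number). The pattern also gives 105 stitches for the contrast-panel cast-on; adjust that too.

Cast on 117 stitches; work 347 rows; contrast-panel cast-on 90 stitches.

Stitches: 136 × 18/21 = 116.57 → 117.
Rows: 327 × 34/32 = 347.44 → 347.
contrast-panel cast-on: 105 × 18/21 = 90.00 → 90.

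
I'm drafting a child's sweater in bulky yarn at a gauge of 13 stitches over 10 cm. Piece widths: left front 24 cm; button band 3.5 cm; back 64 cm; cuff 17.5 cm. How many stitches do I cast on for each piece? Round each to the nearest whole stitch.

Rate = 13/10 = 1.3 sts per cm.
left front: 24 × 1.3 = 31.20 → 31.
button band: 3.5 × 1.3 = 4.55 → 5.
back: 64 × 1.3 = 83.20 → 83.
cuff: 17.5 × 1.3 = 22.75 → 23.

left front 31; button band 5; back 83; cuff 23.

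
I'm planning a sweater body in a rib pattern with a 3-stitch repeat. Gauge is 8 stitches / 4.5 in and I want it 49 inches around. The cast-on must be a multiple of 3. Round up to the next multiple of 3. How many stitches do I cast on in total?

CO 90 sts.

8 / 4.5 = 1.778 sts per inch.
49 × 1.778 = 87.11 sts.
Next multiple of 3: 90.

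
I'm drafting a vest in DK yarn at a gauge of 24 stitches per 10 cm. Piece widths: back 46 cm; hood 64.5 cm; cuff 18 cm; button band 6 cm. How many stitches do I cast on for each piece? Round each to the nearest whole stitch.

back 110; hood 155; cuff 43; button band 14.

Rate = 24/10 = 2.4 sts per cm.
back: 46 × 2.4 = 110.40 → 110.
hood: 64.5 × 2.4 = 154.80 → 155.
cuff: 18 × 2.4 = 43.20 → 43.
button band: 6 × 2.4 = 14.40 → 14.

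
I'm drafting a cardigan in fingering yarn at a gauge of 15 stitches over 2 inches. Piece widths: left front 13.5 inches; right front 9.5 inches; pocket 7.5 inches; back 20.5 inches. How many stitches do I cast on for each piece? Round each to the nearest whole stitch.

left front 101; right front 71; pocket 56; back 154.

Rate = 15/2 = 7.5 sts per in.
left front: 13.5 × 7.5 = 101.25 → 101.
right front: 9.5 × 7.5 = 71.25 → 71.
pocket: 7.5 × 7.5 = 56.25 → 56.
back: 20.5 × 7.5 = 153.75 → 154.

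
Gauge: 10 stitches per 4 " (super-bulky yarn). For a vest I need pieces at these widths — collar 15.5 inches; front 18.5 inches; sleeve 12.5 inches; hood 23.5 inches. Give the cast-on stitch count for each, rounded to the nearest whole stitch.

collar 39; front 46; sleeve 31; hood 59.

Rate = 10/4 = 2.5 sts per in.
collar: 15.5 × 2.5 = 38.75 → 39.
front: 18.5 × 2.5 = 46.25 → 46.
sleeve: 12.5 × 2.5 = 31.25 → 31.
hood: 23.5 × 2.5 = 58.75 → 59.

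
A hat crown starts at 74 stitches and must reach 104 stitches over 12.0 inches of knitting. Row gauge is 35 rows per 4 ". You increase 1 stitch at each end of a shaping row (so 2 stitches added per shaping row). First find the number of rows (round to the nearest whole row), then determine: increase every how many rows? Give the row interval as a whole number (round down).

Rows = 12.0 × 8.75 = 105.0 → 105 rows.
Stitches to add: 30 → 15 shaping rows (at 2 st each).
105 / 15 = 7.00 → every 7 rows.

Increase every 7th row.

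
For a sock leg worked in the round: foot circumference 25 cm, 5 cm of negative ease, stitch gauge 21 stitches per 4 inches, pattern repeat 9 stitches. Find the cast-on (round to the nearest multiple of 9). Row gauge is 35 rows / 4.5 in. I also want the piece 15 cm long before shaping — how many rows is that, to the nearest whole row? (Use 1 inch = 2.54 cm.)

Finished = 25 − 5 = 20 cm.
20 cm × 1/2.54 = 7.87 inches.
21/4 = 5.25 sts per in; 7.87 × 5.25 = 41.34 sts.
Nearest multiple of 9 → 45.
15 cm = 5.91 inches; × 7.778 = 45.93 → 46 rows.

Cast on 45 stitches; work 46 rows.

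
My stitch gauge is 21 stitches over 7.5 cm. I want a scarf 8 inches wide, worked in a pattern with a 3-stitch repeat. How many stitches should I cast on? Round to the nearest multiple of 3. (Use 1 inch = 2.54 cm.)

Cast on 57 stitches.

8 in = 8 × 2.54 = 20.32 cm.
21 / 7.5 = 2.8 sts/cm.
20.32 × 2.8 = 56.90 sts.
→ 57.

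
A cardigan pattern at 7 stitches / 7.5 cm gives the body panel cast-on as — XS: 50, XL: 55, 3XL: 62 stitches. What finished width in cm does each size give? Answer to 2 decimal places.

XS 53.57 cm; XL 58.93 cm; 3XL 66.43 cm.

7/7.5 = 0.933 sts per cm.
XS: 50 / 0.933 = 53.571 → 53.57 cm.
XL: 55 / 0.933 = 58.929 → 58.93 cm.
3XL: 62 / 0.933 = 66.429 → 66.43 cm.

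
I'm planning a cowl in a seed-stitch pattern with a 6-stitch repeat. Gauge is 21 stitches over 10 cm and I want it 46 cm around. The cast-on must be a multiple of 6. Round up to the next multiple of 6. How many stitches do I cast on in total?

21 / 10 = 2.1 sts per cm.
46 × 2.1 = 96.60 sts.
Next multiple of 6: 102.

Cast on 102 stitches.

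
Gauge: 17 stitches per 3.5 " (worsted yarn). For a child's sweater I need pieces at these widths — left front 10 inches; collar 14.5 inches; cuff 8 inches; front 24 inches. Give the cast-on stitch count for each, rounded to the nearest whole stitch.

left front 49; collar 70; cuff 39; front 117.

Rate = 17/3.5 = 4.857 sts per in.
left front: 10 × 4.857 = 48.57 → 49.
collar: 14.5 × 4.857 = 70.43 → 70.
cuff: 8 × 4.857 = 38.86 → 39.
front: 24 × 4.857 = 116.57 → 117.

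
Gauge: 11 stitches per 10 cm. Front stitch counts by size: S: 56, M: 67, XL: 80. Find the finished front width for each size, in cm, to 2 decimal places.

11/10 = 1.1 sts per cm.
S: 56 / 1.1 = 50.909 → 50.91 cm.
M: 67 / 1.1 = 60.909 → 60.91 cm.
XL: 80 / 1.1 = 72.727 → 72.73 cm.

S 50.91 cm; M 60.91 cm; XL 72.73 cm.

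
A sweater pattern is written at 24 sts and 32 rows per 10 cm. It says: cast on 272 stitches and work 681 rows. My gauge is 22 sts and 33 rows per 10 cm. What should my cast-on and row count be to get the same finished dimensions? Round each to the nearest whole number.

Stitches: 272 × 22/24 = 249.33 → 249.
Rows: 681 × 33/32 = 702.28 → 702.

Cast on 249 stitches; work 702 rows.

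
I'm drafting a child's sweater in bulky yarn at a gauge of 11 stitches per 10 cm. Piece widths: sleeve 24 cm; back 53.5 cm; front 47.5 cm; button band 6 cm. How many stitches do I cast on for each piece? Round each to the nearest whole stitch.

sleeve 26; back 59; front 52; button band 7.

Rate = 11/10 = 1.1 sts per cm.
sleeve: 24 × 1.1 = 26.40 → 26.
back: 53.5 × 1.1 = 58.85 → 59.
front: 47.5 × 1.1 = 52.25 → 52.
button band: 6 × 1.1 = 6.60 → 7.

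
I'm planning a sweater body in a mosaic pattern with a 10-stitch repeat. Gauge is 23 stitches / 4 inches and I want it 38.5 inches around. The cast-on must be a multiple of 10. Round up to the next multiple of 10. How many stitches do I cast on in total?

23 / 4 = 5.75 sts per inch.
38.5 × 5.75 = 221.38 sts.
Next multiple of 10: 230.

230 stitches.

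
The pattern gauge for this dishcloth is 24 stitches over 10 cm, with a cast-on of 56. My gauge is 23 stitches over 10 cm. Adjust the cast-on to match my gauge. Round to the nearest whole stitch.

CO 54 sts.

Scale factor = 23 / 24 = 0.958.
56 × 23 / 24 = 53.67 sts.
→ 54 sts.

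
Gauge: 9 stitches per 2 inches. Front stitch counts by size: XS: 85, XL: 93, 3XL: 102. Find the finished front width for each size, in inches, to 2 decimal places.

9/2 = 4.5 sts per in.
XS: 85 / 4.5 = 18.889 → 18.89 in.
XL: 93 / 4.5 = 20.667 → 20.67 in.
3XL: 102 / 4.5 = 22.667 → 22.67 in.

XS 18.89 inches; XL 20.67 inches; 3XL 22.67 inches.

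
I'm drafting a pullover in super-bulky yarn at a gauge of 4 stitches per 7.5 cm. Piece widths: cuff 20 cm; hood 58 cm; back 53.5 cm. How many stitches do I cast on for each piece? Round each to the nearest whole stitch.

Rate = 4/7.5 = 0.533 sts per cm.
cuff: 20 × 0.533 = 10.67 → 11.
hood: 58 × 0.533 = 30.93 → 31.
back: 53.5 × 0.533 = 28.53 → 29.

cuff 11; hood 31; back 29.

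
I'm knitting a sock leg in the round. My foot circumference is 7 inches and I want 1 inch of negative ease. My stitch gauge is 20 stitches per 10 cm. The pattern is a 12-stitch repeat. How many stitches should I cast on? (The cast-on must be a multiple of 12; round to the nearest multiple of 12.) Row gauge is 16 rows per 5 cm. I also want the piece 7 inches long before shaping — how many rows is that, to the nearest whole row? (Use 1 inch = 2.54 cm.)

Finished = 7 − 1 = 6 inches.
6 inches × 2.54 = 15.24 cm.
20/10 = 2 sts per cm; 15.24 × 2 = 30.48 sts.
Nearest multiple of 12 → 36.
7 inches = 17.78 cm; × 3.2 = 56.90 → 57 rows.

Cast on 36 stitches; work 57 rows.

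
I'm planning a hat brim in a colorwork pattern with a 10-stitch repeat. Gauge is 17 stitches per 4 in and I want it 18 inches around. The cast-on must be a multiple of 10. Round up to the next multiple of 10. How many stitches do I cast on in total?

17 / 4 = 4.25 sts per inch.
18 × 4.25 = 76.50 sts.
Next multiple of 10: 80.

80 stitches.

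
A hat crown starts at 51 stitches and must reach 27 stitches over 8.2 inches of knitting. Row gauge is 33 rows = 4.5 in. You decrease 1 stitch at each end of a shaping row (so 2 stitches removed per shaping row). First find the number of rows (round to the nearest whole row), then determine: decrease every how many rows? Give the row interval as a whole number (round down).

Decrease every 5th row.

Rows = 8.2 × 7.333 = 60.1 → 60 rows.
Stitches to remove: 24 → 12 shaping rows (at 2 st each).
60 / 12 = 5.00 → every 5 rows.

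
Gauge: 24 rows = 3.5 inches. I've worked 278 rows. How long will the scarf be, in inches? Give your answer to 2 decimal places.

24 rows / 3.5 inch = 6.857 rows per inch.
278 / 6.857 = 40.542 inches.

40.54 inches.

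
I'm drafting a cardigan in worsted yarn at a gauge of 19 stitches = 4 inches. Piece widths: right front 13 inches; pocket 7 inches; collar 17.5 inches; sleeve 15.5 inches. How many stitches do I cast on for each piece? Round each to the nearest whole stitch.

Rate = 19/4 = 4.75 sts per in.
right front: 13 × 4.75 = 61.75 → 62.
pocket: 7 × 4.75 = 33.25 → 33.
collar: 17.5 × 4.75 = 83.12 → 83.
sleeve: 15.5 × 4.75 = 73.62 → 74.

right front 62; pocket 33; collar 83; sleeve 74.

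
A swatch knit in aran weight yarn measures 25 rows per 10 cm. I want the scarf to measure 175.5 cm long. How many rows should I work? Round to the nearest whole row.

439 rows.

25 rows / 10 cm = 2.5 rows per cm.
175.5 × 2.5 = 438.75 rows.
Round to nearest → 439.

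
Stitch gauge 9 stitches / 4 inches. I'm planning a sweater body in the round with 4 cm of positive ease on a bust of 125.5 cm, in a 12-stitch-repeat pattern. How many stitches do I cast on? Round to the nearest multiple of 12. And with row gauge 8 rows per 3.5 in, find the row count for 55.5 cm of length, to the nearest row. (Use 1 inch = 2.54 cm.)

Cast on 120 stitches; work 50 rows.

Finished = 125.5 + 4 = 129.5 cm.
129.5 cm × 1/2.54 = 50.98 inches.
9/4 = 2.25 sts per in; 50.98 × 2.25 = 114.71 sts.
Nearest multiple of 12 → 120.
55.5 cm = 21.85 inches; × 2.286 = 49.94 → 50 rows.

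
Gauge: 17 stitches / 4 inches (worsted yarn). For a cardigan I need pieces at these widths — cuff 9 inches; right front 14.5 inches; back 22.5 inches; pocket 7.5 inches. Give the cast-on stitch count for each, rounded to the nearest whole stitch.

Rate = 17/4 = 4.25 sts per in.
cuff: 9 × 4.25 = 38.25 → 38.
right front: 14.5 × 4.25 = 61.62 → 62.
back: 22.5 × 4.25 = 95.62 → 96.
pocket: 7.5 × 4.25 = 31.88 → 32.

cuff 38; right front 62; back 96; pocket 32.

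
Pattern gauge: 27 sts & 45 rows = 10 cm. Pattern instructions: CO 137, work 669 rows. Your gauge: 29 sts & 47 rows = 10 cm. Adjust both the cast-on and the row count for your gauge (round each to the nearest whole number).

Stitches: 137 × 29/27 = 147.15 → 147.
Rows: 669 × 47/45 = 698.73 → 699.

Cast on 147 stitches; work 699 rows.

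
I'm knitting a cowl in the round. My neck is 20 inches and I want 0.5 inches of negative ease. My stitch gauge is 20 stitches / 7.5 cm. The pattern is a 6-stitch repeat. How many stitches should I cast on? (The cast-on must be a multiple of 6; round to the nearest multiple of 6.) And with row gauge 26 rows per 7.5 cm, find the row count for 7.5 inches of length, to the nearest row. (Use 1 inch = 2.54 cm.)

Finished = 20 − 0.5 = 19.5 inches.
19.5 inches × 2.54 = 49.53 cm.
20/7.5 = 2.667 sts per cm; 49.53 × 2.667 = 132.08 sts.
Nearest multiple of 6 → 132.
7.5 inches = 19.05 cm; × 3.467 = 66.04 → 66 rows.

Cast on 132 stitches; work 66 rows.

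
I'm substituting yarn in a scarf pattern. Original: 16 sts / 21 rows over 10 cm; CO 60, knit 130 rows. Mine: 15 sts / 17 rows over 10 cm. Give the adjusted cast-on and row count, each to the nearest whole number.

Cast on 56 stitches; work 105 rows.

Stitches: 60 × 15/16 = 56.25 → 56.
Rows: 130 × 17/21 = 105.24 → 105.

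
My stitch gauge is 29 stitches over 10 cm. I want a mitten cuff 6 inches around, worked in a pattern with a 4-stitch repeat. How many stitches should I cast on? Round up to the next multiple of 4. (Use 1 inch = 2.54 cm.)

48 stitches.

6 in = 6 × 2.54 = 15.24 cm.
29 / 10 = 2.9 sts/cm.
15.24 × 2.9 = 44.20 sts.
→ 48.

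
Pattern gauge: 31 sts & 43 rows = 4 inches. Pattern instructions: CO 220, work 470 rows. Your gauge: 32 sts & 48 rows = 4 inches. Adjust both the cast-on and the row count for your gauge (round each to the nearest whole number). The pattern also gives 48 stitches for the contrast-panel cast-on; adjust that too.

Stitches: 220 × 32/31 = 227.10 → 227.
Rows: 470 × 48/43 = 524.65 → 525.
contrast-panel cast-on: 48 × 32/31 = 49.55 → 50.

Cast on 227 stitches; work 525 rows; contrast-panel cast-on 50 stitches.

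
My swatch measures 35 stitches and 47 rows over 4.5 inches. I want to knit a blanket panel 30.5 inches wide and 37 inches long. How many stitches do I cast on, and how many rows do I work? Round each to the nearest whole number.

Cast on 237 stitches and work 386 rows.

Stitch gauge = 35/4.5 = 7.778 sts/in; 30.5 × 7.778 = 237.22 → 237 sts.
Row gauge = 47/4.5 = 10.444 rows/in; 37 × 10.444 = 386.44 → 386 rows.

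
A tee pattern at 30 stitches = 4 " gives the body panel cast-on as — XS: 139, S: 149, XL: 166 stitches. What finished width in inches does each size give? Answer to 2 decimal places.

XS 18.53 inches; S 19.87 inches; XL 22.13 inches.

30/4 = 7.5 sts per in.
XS: 139 / 7.5 = 18.533 → 18.53 in.
S: 149 / 7.5 = 19.867 → 19.87 in.
XL: 166 / 7.5 = 22.133 → 22.13 in.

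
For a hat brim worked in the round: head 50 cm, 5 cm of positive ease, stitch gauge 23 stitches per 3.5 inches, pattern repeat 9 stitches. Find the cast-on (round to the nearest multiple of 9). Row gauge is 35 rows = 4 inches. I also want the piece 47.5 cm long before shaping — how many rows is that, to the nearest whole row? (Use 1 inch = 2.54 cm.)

Cast on 144 stitches; work 164 rows.

Finished = 50 + 5 = 55 cm.
55 cm × 1/2.54 = 21.65 inches.
23/3.5 = 6.571 sts per in; 21.65 × 6.571 = 142.29 sts.
Nearest multiple of 9 → 144.
47.5 cm = 18.70 inches; × 8.75 = 163.63 → 164 rows.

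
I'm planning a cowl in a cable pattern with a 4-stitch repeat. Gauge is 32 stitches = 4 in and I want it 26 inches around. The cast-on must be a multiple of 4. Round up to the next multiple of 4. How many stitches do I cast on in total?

32 / 4 = 8 sts per inch.
26 × 8 = 208.00 sts.
Next multiple of 4: 208.

Cast on 208 stitches.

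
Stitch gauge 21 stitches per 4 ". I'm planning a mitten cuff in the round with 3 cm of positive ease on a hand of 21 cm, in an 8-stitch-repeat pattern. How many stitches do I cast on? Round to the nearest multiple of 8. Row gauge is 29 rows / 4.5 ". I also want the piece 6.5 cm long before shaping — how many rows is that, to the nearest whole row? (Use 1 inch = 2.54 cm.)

Finished = 21 + 3 = 24 cm.
24 cm × 1/2.54 = 9.45 inches.
21/4 = 5.25 sts per in; 9.45 × 5.25 = 49.61 sts.
Nearest multiple of 8 → 48.
6.5 cm = 2.56 inches; × 6.444 = 16.49 → 16 rows.

Cast on 48 stitches; work 16 rows.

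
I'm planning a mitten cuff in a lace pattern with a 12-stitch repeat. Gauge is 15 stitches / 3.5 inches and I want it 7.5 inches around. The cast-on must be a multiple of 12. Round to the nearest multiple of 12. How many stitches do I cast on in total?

15 / 3.5 = 4.286 sts per inch.
7.5 × 4.286 = 32.14 sts.
Nearest multiple of 12: 36.

CO 36 sts.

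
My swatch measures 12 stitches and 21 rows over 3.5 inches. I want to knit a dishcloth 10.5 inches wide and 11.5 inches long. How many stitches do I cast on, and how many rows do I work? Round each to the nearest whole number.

Cast on 36 stitches and work 69 rows.

Stitch gauge = 12/3.5 = 3.429 sts/in; 10.5 × 3.429 = 36.00 → 36 sts.
Row gauge = 21/3.5 = 6 rows/in; 11.5 × 6 = 69.00 → 69 rows.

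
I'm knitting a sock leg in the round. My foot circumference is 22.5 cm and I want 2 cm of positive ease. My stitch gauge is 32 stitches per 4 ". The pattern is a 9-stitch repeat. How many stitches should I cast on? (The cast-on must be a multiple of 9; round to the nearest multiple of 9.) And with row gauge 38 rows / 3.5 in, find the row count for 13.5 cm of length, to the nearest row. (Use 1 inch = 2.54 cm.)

Cast on 81 stitches; work 58 rows.

Finished = 22.5 + 2 = 24.5 cm.
24.5 cm × 1/2.54 = 9.65 inches.
32/4 = 8 sts per in; 9.65 × 8 = 77.17 sts.
Nearest multiple of 9 → 81.
13.5 cm = 5.31 inches; × 10.857 = 57.71 → 58 rows.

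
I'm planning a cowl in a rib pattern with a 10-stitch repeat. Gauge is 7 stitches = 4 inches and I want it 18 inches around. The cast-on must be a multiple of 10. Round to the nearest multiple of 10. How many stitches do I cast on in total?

7 / 4 = 1.75 sts per inch.
18 × 1.75 = 31.50 sts.
Nearest multiple of 10: 30.

Cast on 30 stitches.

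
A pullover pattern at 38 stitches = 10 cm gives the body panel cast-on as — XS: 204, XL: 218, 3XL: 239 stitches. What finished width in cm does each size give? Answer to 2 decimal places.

38/10 = 3.8 sts per cm.
XS: 204 / 3.8 = 53.684 → 53.68 cm.
XL: 218 / 3.8 = 57.368 → 57.37 cm.
3XL: 239 / 3.8 = 62.895 → 62.89 cm.

XS 53.68 cm; XL 57.37 cm; 3XL 62.89 cm.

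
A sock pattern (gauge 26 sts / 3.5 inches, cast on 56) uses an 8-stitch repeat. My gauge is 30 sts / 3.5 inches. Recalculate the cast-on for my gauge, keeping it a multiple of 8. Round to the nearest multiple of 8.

56 × 30 / 26 = 64.62.
Nearest multiple of 8: 64.

64 stitches.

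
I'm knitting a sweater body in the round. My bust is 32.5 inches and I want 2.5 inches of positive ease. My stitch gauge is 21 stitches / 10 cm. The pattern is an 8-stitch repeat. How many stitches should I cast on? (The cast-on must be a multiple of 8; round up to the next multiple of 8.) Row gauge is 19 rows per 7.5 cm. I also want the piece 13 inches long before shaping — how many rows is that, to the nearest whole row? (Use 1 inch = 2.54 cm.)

Cast on 192 stitches; work 84 rows.

Finished = 32.5 + 2.5 = 35 inches.
35 inches × 2.54 = 88.90 cm.
21/10 = 2.1 sts per cm; 88.90 × 2.1 = 186.69 sts.
Next multiple of 8 → 192.
13 inches = 33.02 cm; × 2.533 = 83.65 → 84 rows.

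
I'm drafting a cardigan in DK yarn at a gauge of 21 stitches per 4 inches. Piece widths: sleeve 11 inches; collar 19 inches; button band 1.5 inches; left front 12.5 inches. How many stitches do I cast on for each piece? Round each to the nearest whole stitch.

sleeve 58; collar 100; button band 8; left front 66.

Rate = 21/4 = 5.25 sts per in.
sleeve: 11 × 5.25 = 57.75 → 58.
collar: 19 × 5.25 = 99.75 → 100.
button band: 1.5 × 5.25 = 7.88 → 8.
left front: 12.5 × 5.25 = 65.62 → 66.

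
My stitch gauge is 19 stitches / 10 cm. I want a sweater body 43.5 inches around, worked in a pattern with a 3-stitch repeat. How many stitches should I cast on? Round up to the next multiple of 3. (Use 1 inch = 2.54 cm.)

43.5 in = 43.5 × 2.54 = 110.49 cm.
19 / 10 = 1.9 sts/cm.
110.49 × 1.9 = 209.93 sts.
→ 210.

CO 210 sts.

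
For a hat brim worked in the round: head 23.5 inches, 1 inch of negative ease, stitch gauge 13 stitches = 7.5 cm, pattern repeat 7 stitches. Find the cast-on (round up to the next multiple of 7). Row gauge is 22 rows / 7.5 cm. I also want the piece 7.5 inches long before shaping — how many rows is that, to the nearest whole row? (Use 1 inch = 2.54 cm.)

Cast on 105 stitches; work 56 rows.

Finished = 23.5 − 1 = 22.5 inches.
22.5 inches × 2.54 = 57.15 cm.
13/7.5 = 1.733 sts per cm; 57.15 × 1.733 = 99.06 sts.
Next multiple of 7 → 105.
7.5 inches = 19.05 cm; × 2.933 = 55.88 → 56 rows.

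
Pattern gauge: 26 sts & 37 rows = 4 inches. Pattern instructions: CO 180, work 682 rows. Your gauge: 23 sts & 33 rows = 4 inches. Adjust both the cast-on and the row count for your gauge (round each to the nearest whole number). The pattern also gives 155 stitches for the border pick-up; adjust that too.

Cast on 159 stitches; work 608 rows; border pick-up 137 stitches.

Stitches: 180 × 23/26 = 159.23 → 159.
Rows: 682 × 33/37 = 608.27 → 608.
border pick-up: 155 × 23/26 = 137.12 → 137.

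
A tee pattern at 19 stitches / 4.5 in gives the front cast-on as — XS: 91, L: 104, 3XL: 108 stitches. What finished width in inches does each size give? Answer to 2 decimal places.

XS 21.55 inches; L 24.63 inches; 3XL 25.58 inches.

19/4.5 = 4.222 sts per in.
XS: 91 / 4.222 = 21.553 → 21.55 in.
L: 104 / 4.222 = 24.632 → 24.63 in.
3XL: 108 / 4.222 = 25.579 → 25.58 in.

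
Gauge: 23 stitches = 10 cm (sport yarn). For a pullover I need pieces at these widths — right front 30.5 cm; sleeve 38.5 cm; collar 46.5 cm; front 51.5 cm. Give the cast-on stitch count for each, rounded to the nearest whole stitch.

Rate = 23/10 = 2.3 sts per cm.
right front: 30.5 × 2.3 = 70.15 → 70.
sleeve: 38.5 × 2.3 = 88.55 → 89.
collar: 46.5 × 2.3 = 106.95 → 107.
front: 51.5 × 2.3 = 118.45 → 118.

right front 70; sleeve 89; collar 107; front 118.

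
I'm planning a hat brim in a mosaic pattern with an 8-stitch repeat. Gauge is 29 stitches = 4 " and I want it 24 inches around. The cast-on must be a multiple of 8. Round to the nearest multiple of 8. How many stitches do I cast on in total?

29 / 4 = 7.25 sts per inch.
24 × 7.25 = 174.00 sts.
Nearest multiple of 8: 176.

176 stitches.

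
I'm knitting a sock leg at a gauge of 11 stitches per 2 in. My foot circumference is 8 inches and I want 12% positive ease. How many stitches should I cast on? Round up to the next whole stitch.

Finished = 8 × 1.12 = 8.96 in.
11 / 2 = 5.5 sts per inch.
8.96 × 5.5 = 49.28 sts.
→ 50 sts.

CO 50 sts.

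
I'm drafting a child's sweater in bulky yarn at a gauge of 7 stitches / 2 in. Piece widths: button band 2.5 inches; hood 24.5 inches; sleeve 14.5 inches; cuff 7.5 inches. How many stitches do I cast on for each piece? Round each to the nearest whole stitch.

Rate = 7/2 = 3.5 sts per in.
button band: 2.5 × 3.5 = 8.75 → 9.
hood: 24.5 × 3.5 = 85.75 → 86.
sleeve: 14.5 × 3.5 = 50.75 → 51.
cuff: 7.5 × 3.5 = 26.25 → 26.

button band 9; hood 86; sleeve 51; cuff 26.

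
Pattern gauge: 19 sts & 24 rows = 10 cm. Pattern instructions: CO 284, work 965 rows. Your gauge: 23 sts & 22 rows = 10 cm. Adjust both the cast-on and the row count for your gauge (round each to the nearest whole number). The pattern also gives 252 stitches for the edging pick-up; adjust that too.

Cast on 344 stitches; work 885 rows; edging pick-up 305 stitches.

Stitches: 284 × 23/19 = 343.79 → 344.
Rows: 965 × 22/24 = 884.58 → 885.
edging pick-up: 252 × 23/19 = 305.05 → 305.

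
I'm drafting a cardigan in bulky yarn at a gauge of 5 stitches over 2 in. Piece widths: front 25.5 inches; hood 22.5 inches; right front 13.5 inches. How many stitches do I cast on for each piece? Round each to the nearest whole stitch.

Rate = 5/2 = 2.5 sts per in.
front: 25.5 × 2.5 = 63.75 → 64.
hood: 22.5 × 2.5 = 56.25 → 56.
right front: 13.5 × 2.5 = 33.75 → 34.

front 64; hood 56; right front 34.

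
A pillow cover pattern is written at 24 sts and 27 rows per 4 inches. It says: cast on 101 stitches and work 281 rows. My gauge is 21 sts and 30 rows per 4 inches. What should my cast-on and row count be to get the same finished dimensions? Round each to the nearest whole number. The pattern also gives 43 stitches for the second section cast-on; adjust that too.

Cast on 88 stitches; work 312 rows; second section cast-on 38 stitches.

Stitches: 101 × 21/24 = 88.38 → 88.
Rows: 281 × 30/27 = 312.22 → 312.
second section cast-on: 43 × 21/24 = 37.62 → 38.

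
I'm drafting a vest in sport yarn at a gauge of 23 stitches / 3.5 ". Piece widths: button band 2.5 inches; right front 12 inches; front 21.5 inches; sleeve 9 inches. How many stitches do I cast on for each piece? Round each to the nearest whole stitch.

button band 16; right front 79; front 141; sleeve 59.

Rate = 23/3.5 = 6.571 sts per in.
button band: 2.5 × 6.571 = 16.43 → 16.
right front: 12 × 6.571 = 78.86 → 79.
front: 21.5 × 6.571 = 141.29 → 141.
sleeve: 9 × 6.571 = 59.14 → 59.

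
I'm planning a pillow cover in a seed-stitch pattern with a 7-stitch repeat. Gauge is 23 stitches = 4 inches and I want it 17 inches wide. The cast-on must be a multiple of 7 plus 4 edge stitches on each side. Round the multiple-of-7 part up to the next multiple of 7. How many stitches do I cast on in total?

23 / 4 = 5.75 sts per inch.
17 × 5.75 = 97.75 sts.
Less 8 edge sts → 89.75 for the repeat.
Next multiple of 7: 91.
Add back 8 edge sts → 99.

Cast on 99 stitches.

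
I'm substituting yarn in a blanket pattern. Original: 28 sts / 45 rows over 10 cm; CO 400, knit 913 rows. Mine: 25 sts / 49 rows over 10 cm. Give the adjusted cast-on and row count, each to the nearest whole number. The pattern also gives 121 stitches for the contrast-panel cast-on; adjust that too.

Cast on 357 stitches; work 994 rows; contrast-panel cast-on 108 stitches.

Stitches: 400 × 25/28 = 357.14 → 357.
Rows: 913 × 49/45 = 994.16 → 994.
contrast-panel cast-on: 121 × 25/28 = 108.04 → 108.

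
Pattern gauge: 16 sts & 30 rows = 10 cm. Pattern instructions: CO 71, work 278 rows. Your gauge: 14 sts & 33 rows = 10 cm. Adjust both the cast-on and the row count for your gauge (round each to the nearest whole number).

Stitches: 71 × 14/16 = 62.12 → 62.
Rows: 278 × 33/30 = 305.80 → 306.

Cast on 62 stitches; work 306 rows.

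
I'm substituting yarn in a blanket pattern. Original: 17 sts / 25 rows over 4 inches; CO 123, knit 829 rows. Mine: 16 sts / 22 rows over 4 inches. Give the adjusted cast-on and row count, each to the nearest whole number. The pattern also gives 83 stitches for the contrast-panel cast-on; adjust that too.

Cast on 116 stitches; work 730 rows; contrast-panel cast-on 78 stitches.

Stitches: 123 × 16/17 = 115.76 → 116.
Rows: 829 × 22/25 = 729.52 → 730.
contrast-panel cast-on: 83 × 16/17 = 78.12 → 78.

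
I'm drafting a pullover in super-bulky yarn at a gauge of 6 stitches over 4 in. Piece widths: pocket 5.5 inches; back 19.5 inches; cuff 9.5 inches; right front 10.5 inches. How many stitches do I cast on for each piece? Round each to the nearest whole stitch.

pocket 8; back 29; cuff 14; right front 16.

Rate = 6/4 = 1.5 sts per in.
pocket: 5.5 × 1.5 = 8.25 → 8.
back: 19.5 × 1.5 = 29.25 → 29.
cuff: 9.5 × 1.5 = 14.25 → 14.
right front: 10.5 × 1.5 = 15.75 → 16.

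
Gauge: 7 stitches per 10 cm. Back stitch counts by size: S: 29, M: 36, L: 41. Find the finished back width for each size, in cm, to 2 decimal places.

7/10 = 0.7 sts per cm.
S: 29 / 0.7 = 41.429 → 41.43 cm.
M: 36 / 0.7 = 51.429 → 51.43 cm.
L: 41 / 0.7 = 58.571 → 58.57 cm.

S 41.43 cm; M 51.43 cm; L 58.57 cm.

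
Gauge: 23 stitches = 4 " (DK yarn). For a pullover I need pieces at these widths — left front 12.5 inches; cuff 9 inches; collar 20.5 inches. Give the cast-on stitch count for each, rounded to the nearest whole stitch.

left front 72; cuff 52; collar 118.

Rate = 23/4 = 5.75 sts per in.
left front: 12.5 × 5.75 = 71.88 → 72.
cuff: 9 × 5.75 = 51.75 → 52.
collar: 20.5 × 5.75 = 117.88 → 118.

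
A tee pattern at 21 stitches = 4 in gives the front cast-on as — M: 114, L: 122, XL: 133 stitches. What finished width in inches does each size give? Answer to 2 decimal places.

M 21.71 inches; L 23.24 inches; XL 25.33 inches.

21/4 = 5.25 sts per in.
M: 114 / 5.25 = 21.714 → 21.71 in.
L: 122 / 5.25 = 23.238 → 23.24 in.
XL: 133 / 5.25 = 25.333 → 25.33 in.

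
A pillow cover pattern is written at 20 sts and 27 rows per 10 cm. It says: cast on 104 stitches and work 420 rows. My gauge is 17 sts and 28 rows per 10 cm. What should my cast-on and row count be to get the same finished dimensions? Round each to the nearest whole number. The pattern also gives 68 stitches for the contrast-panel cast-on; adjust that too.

Stitches: 104 × 17/20 = 88.40 → 88.
Rows: 420 × 28/27 = 435.56 → 436.
contrast-panel cast-on: 68 × 17/20 = 57.80 → 58.

Cast on 88 stitches; work 436 rows; contrast-panel cast-on 58 stitches.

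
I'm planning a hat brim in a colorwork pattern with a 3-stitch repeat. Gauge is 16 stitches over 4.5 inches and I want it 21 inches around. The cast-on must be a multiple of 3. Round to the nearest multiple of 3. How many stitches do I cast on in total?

16 / 4.5 = 3.556 sts per inch.
21 × 3.556 = 74.67 sts.
Nearest multiple of 3: 75.

75 stitches.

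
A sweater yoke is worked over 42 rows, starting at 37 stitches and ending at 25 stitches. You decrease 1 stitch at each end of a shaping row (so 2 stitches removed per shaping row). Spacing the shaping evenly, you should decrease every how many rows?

Stitches to remove: |25 − 37| = 12.
Shaping rows needed: 12 / 2 = 6.
42 rows / 6 = every 7 rows.

Decrease every 7th row.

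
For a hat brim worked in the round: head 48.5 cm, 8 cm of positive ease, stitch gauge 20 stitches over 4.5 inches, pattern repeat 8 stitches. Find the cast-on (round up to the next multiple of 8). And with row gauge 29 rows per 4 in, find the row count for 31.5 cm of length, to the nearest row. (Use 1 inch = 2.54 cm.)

Cast on 104 stitches; work 90 rows.

Finished = 48.5 + 8 = 56.5 cm.
56.5 cm × 1/2.54 = 22.24 inches.
20/4.5 = 4.444 sts per in; 22.24 × 4.444 = 98.86 sts.
Next multiple of 8 → 104.
31.5 cm = 12.40 inches; × 7.25 = 89.91 → 90 rows.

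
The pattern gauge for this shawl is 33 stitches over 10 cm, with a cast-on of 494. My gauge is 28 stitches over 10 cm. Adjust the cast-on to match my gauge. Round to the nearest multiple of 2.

Scale factor = 28 / 33 = 0.848.
494 × 28 / 33 = 419.15 sts.
→ 420 sts.

420 stitches.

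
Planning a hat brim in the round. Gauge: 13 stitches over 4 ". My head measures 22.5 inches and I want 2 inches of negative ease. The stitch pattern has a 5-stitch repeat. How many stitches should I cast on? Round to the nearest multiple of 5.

Finished = 22.5 − 2 = 20.5 inches.
13 / 4 = 3.25 sts/in.
20.5 × 3.25 = 66.62 sts.
Nearest multiple of 5: 65.

CO 65 sts.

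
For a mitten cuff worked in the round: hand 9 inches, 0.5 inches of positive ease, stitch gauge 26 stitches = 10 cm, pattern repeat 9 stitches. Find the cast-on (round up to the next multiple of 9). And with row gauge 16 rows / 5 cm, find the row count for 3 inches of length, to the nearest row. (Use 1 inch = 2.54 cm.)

Finished = 9 + 0.5 = 9.5 inches.
9.5 inches × 2.54 = 24.13 cm.
26/10 = 2.6 sts per cm; 24.13 × 2.6 = 62.74 sts.
Next multiple of 9 → 63.
3 inches = 7.62 cm; × 3.2 = 24.38 → 24 rows.

Cast on 63 stitches; work 24 rows.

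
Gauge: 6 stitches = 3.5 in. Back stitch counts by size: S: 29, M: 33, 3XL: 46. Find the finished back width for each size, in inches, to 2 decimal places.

S 16.92 inches; M 19.25 inches; 3XL 26.83 inches.

6/3.5 = 1.714 sts per in.
S: 29 / 1.714 = 16.917 → 16.92 in.
M: 33 / 1.714 = 19.250 → 19.25 in.
3XL: 46 / 1.714 = 26.833 → 26.83 in.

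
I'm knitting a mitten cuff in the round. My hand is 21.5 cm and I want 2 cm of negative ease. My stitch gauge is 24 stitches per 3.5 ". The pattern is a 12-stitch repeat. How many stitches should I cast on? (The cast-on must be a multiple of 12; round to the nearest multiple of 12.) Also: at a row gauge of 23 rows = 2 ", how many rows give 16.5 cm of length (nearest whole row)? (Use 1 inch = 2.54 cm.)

Finished = 21.5 − 2 = 19.5 cm.
19.5 cm × 1/2.54 = 7.68 inches.
24/3.5 = 6.857 sts per in; 7.68 × 6.857 = 52.64 sts.
Nearest multiple of 12 → 48.
16.5 cm = 6.50 inches; × 11.5 = 74.70 → 75 rows.

Cast on 48 stitches; work 75 rows.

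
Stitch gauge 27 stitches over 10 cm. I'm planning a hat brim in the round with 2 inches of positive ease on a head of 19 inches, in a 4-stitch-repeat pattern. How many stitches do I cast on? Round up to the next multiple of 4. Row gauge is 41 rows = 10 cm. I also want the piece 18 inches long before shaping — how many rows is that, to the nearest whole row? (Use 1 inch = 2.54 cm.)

Finished = 19 + 2 = 21 inches.
21 inches × 2.54 = 53.34 cm.
27/10 = 2.7 sts per cm; 53.34 × 2.7 = 144.02 sts.
Next multiple of 4 → 148.
18 inches = 45.72 cm; × 4.1 = 187.45 → 187 rows.

Cast on 148 stitches; work 187 rows.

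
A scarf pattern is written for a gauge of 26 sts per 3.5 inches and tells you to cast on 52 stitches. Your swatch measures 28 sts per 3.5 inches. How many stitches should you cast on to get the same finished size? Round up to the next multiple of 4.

CO 56 sts.

Scale factor = 28 / 26 = 1.077.
52 × 28 / 26 = 56.00 sts.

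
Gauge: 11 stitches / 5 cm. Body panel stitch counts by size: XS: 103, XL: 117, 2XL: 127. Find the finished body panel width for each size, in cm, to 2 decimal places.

XS 46.82 cm; XL 53.18 cm; 2XL 57.73 cm.

11/5 = 2.2 sts per cm.
XS: 103 / 2.2 = 46.818 → 46.82 cm.
XL: 117 / 2.2 = 53.182 → 53.18 cm.
2XL: 127 / 2.2 = 57.727 → 57.73 cm.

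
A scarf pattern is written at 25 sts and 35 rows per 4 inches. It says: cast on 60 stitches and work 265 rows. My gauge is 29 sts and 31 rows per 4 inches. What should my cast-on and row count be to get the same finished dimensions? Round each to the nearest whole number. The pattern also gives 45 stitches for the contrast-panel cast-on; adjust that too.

Cast on 70 stitches; work 235 rows; contrast-panel cast-on 52 stitches.

Stitches: 60 × 29/25 = 69.60 → 70.
Rows: 265 × 31/35 = 234.71 → 235.
contrast-panel cast-on: 45 × 29/25 = 52.20 → 52.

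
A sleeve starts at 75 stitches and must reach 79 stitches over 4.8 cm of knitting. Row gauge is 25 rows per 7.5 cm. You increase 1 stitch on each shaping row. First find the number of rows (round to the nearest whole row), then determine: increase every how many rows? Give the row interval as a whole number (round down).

Rows = 4.8 × 3.333 = 16.0 → 16 rows.
Stitches to add: 4 → 4 shaping rows (at 1 st each).
16 / 4 = 4.00 → every 4 rows.

Increase every 4th row.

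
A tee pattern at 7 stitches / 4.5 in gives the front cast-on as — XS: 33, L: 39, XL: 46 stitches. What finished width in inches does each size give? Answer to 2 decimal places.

XS 21.21 inches; L 25.07 inches; XL 29.57 inches.

7/4.5 = 1.556 sts per in.
XS: 33 / 1.556 = 21.214 → 21.21 in.
L: 39 / 1.556 = 25.071 → 25.07 in.
XL: 46 / 1.556 = 29.571 → 29.57 in.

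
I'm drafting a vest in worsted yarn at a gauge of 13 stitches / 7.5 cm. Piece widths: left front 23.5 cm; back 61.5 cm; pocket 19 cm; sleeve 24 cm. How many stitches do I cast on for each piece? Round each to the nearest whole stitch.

Rate = 13/7.5 = 1.733 sts per cm.
left front: 23.5 × 1.733 = 40.73 → 41.
back: 61.5 × 1.733 = 106.60 → 107.
pocket: 19 × 1.733 = 32.93 → 33.
sleeve: 24 × 1.733 = 41.60 → 42.

left front 41; back 107; pocket 33; sleeve 42.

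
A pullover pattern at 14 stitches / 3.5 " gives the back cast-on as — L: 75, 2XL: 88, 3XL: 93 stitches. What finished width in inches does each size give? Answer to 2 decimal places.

L 18.75 inches; 2XL 22.00 inches; 3XL 23.25 inches.

14/3.5 = 4 sts per in.
L: 75 / 4 = 18.750 → 18.75 in.
2XL: 88 / 4 = 22.000 → 22.00 in.
3XL: 93 / 4 = 23.250 → 23.25 in.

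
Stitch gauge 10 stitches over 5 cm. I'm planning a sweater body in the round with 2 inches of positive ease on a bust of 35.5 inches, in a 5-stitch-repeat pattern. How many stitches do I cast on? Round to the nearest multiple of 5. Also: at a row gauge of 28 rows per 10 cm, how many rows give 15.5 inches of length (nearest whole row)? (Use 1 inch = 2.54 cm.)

Cast on 190 stitches; work 110 rows.

Finished = 35.5 + 2 = 37.5 inches.
37.5 inches × 2.54 = 95.25 cm.
10/5 = 2 sts per cm; 95.25 × 2 = 190.50 sts.
Nearest multiple of 5 → 190.
15.5 inches = 39.37 cm; × 2.8 = 110.24 → 110 rows.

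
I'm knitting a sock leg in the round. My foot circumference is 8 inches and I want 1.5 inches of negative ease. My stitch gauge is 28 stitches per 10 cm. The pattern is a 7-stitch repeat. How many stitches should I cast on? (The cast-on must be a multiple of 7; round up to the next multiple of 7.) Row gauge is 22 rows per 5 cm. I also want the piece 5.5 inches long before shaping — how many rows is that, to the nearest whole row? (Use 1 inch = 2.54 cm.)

Finished = 8 − 1.5 = 6.5 inches.
6.5 inches × 2.54 = 16.51 cm.
28/10 = 2.8 sts per cm; 16.51 × 2.8 = 46.23 sts.
Next multiple of 7 → 49.
5.5 inches = 13.97 cm; × 4.4 = 61.47 → 61 rows.

Cast on 49 stitches; work 61 rows.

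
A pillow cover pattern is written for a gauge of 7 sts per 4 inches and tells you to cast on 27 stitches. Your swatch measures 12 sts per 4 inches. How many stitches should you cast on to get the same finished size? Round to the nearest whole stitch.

Scale factor = 12 / 7 = 1.714.
27 × 12 / 7 = 46.29 sts.
→ 46 sts.

46 stitches.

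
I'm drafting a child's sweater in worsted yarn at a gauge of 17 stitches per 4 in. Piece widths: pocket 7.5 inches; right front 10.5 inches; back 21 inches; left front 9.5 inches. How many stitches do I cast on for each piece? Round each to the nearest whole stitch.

pocket 32; right front 45; back 89; left front 40.

Rate = 17/4 = 4.25 sts per in.
pocket: 7.5 × 4.25 = 31.88 → 32.
right front: 10.5 × 4.25 = 44.62 → 45.
back: 21 × 4.25 = 89.25 → 89.
left front: 9.5 × 4.25 = 40.38 → 40.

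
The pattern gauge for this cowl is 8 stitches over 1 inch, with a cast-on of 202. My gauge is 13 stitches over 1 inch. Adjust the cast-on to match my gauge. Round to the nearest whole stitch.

Scale factor = 13 / 8 = 1.625.
202 × 13 / 8 = 328.25 sts.
→ 328 sts.

328 stitches.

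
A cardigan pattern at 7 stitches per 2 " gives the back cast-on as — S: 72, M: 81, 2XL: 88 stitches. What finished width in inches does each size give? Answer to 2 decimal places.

7/2 = 3.5 sts per in.
S: 72 / 3.5 = 20.571 → 20.57 in.
M: 81 / 3.5 = 23.143 → 23.14 in.
2XL: 88 / 3.5 = 25.143 → 25.14 in.

S 20.57 inches; M 23.14 inches; 2XL 25.14 inches.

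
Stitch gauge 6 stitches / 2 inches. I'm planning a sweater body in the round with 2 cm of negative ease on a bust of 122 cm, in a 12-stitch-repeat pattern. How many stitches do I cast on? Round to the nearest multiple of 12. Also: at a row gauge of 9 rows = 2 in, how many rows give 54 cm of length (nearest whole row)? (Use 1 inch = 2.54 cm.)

Cast on 144 stitches; work 96 rows.

Finished = 122 − 2 = 120 cm.
120 cm × 1/2.54 = 47.24 inches.
6/2 = 3 sts per in; 47.24 × 3 = 141.73 sts.
Nearest multiple of 12 → 144.
54 cm = 21.26 inches; × 4.5 = 95.67 → 96 rows.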